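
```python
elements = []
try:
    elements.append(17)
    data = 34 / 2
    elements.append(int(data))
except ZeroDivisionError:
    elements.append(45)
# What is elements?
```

Step-by-step execution trace:
1. try: `elements.append(17)` → elements = [17].
2. `data = 34 / 2` → data = 17.0. No exception raised.
3. `elements.append(int(data))` → elements = [17, 17].
4. `except ZeroDivisionError` is skipped (no exception was raised).
Result: [17, 17]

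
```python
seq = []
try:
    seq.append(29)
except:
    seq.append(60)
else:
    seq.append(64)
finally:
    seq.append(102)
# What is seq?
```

Step-by-step execution trace:
1. try: `seq.append(29)` → seq = [29]. No exception raised.
2. `except` is skipped.
3. `else` runs: `seq.append(64)` → seq = [29, 64].
4. `finally` always runs: `seq.append(102)` → seq = [29, 64, 102].
Result: [29, 64, 102]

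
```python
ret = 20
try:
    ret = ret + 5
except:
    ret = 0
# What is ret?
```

Step-by-step execution trace:
1. ret starts at 20.
2. try: `ret = ret + 5` → ret = 25. No exception raised.
3. `except` is skipped.
Result: 25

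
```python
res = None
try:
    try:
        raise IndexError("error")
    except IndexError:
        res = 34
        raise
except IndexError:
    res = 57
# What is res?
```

Step-by-step execution trace:
1. Inner try: `raise IndexError("error")` raises IndexError.
2. Inner `except IndexError` matches → res = 34.
3. bare `raise` re-raises the same IndexError.
4. Outer `except IndexError` matches → res = 57.
Result: 57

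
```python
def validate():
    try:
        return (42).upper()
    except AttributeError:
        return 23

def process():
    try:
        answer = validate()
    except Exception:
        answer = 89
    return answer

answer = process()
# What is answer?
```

Step-by-step execution trace:
1. `process()` calls `validate()`.
2. In validate: `(42).upper()` raises AttributeError; `except AttributeError` catches it → returns 23.
3. In process: `answer = validate()` → answer = 23. No exception reaches process.
4. `except Exception` is skipped; process returns 23.
5. answer = 23.
Result: 23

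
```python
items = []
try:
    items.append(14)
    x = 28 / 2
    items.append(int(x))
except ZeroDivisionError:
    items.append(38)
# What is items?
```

Step-by-step execution trace:
1. try: `items.append(14)` → items = [14].
2. `x = 28 / 2` → x = 14.0. No exception raised.
3. `items.append(int(x))` → items = [14, 14].
4. `except ZeroDivisionError` is skipped (no exception was raised).
Result: [14, 14]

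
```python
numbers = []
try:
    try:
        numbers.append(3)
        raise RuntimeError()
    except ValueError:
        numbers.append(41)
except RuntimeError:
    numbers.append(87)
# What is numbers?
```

Step-by-step execution trace:
1. Inner try: `numbers.append(3)` → numbers = [3].
2. `raise RuntimeError()` raises RuntimeError.
3. Inner `except ValueError` does not match RuntimeError; exception propagates to outer try.
4. Outer `except RuntimeError` matches → `numbers.append(87)` → numbers = [3, 87].
Result: [3, 87]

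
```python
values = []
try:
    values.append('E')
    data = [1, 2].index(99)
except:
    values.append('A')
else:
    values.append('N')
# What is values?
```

Step-by-step execution trace:
1. try: `values.append('E')` → values = ['E'].
2. `data = [1, 2].index(99)` raises ValueError.
3. bare `except` matches → `values.append('A')` → values = ['E', 'A'].
4. `else` is skipped (an exception was raised).
Result: ['E', 'A']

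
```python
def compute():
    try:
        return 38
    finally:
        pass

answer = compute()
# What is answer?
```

Step-by-step execution trace:
1. `compute()` enters try: `return 38` sets pending return value 38.
2. Before returning, `finally: pass` runs (no effect).
3. compute() returns 38 → answer = 38.
Result: 38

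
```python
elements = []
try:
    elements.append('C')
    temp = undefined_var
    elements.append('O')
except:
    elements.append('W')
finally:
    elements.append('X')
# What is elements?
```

Step-by-step execution trace:
1. try: `elements.append('C')` → elements = ['C'].
2. `temp = undefined_var` raises NameError; `elements.append('O')` is not reached.
3. bare `except` matches → `elements.append('W')` → elements = ['C', 'W'].
4. finally always runs: `elements.append('X')` → elements = ['C', 'W', 'X'].
Result: ['C', 'W', 'X']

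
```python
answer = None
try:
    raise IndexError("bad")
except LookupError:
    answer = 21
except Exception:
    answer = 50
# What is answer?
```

Step-by-step execution trace:
1. `raise IndexError(...)` raises IndexError.
2. `except LookupError` matches (IndexError is a subclass of LookupError) → answer = 21.
3. `except Exception` is not reached.
Result: 21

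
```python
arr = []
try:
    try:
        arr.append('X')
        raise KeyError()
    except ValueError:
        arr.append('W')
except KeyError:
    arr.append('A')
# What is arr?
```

Step-by-step execution trace:
1. Inner try: `arr.append('X')` → arr = ['X'].
2. `raise KeyError()` raises KeyError.
3. Inner `except ValueError` does not match KeyError; exception propagates to outer try.
4. Outer `except KeyError` matches → `arr.append('A')` → arr = ['X', 'A'].
Result: ['X', 'A']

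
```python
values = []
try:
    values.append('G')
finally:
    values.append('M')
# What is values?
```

Step-by-step execution trace:
1. try: `values.append('G')` → values = ['G'].
2. The try body completes without raising.
3. finally always runs: `values.append('M')` → values = ['G', 'M'].
Result: ['G', 'M']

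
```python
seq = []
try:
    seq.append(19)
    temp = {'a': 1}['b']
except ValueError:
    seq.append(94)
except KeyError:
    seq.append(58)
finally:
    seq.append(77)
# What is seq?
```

Step-by-step execution trace:
1. try: `seq.append(19)` → seq = [19].
2. `temp = {'a': 1}['b']` raises KeyError.
3. `except ValueError` does not match KeyError; skipped.
4. `except KeyError` matches → `seq.append(58)` → seq = [19, 58].
5. finally always runs: `seq.append(77)` → seq = [19, 58, 77].
Result: [19, 58, 77]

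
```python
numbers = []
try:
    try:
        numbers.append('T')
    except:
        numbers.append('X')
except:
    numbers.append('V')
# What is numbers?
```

Step-by-step execution trace:
1. Inner try: `numbers.append('T')` → numbers = ['T']. No exception raised.
2. Inner `except` is skipped.
3. Inner try completes normally; outer `except` is skipped.
Result: ['T']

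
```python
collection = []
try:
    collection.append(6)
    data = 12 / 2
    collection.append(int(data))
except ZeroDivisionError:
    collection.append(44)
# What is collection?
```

Step-by-step execution trace:
1. try: `collection.append(6)` → collection = [6].
2. `data = 12 / 2` → data = 6.0. No exception raised.
3. `collection.append(int(data))` → collection = [6, 6].
4. `except ZeroDivisionError` is skipped (no exception was raised).
Result: [6, 6]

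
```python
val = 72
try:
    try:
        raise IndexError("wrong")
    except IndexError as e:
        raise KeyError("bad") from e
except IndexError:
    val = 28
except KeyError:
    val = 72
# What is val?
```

Step-by-step execution trace:
1. Inner try raises IndexError; inner `except IndexError as e` catches it.
2. `raise KeyError(...) from e` raises KeyError (IndexError is attached as __cause__, but only KeyError is active).
3. Outer `except IndexError` does not match KeyError; skipped.
4. Outer `except KeyError` matches → val = 72.
Result: 72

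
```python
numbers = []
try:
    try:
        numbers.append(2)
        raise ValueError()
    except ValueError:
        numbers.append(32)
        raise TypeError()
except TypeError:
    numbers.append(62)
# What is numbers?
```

Step-by-step execution trace:
1. Inner try: `numbers.append(2)` → numbers = [2].
2. `raise ValueError()` raises ValueError.
3. Inner `except ValueError` matches → `numbers.append(32)` → numbers = [2, 32].
4. `raise TypeError()` raises TypeError; propagates to outer try.
5. Outer `except TypeError` matches → `numbers.append(62)` → numbers = [2, 32, 62].
Result: [2, 32, 62]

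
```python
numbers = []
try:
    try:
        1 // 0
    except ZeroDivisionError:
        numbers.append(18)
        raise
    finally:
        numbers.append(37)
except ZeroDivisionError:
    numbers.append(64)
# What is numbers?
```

Step-by-step execution trace:
1. Inner try: `1 // 0` raises ZeroDivisionError.
2. Inner `except ZeroDivisionError` matches → `numbers.append(18)` → numbers = [18].
3. bare `raise` re-raises ZeroDivisionError.
4. Inner `finally` runs during unwinding: `numbers.append(37)` → numbers = [18, 37].
5. Outer `except ZeroDivisionError` matches → `numbers.append(64)` → numbers = [18, 37, 64].
Result: [18, 37, 64]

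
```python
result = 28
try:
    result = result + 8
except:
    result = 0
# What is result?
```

Step-by-step execution trace:
1. result starts at 28.
2. try: `result = result + 8` → result = 36. No exception raised.
3. `except` is skipped.
Result: 36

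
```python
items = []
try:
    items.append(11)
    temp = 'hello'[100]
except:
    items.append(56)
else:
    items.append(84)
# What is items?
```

Step-by-step execution trace:
1. try: `items.append(11)` → items = [11].
2. `temp = 'hello'[100]` raises IndexError.
3. bare `except` matches → `items.append(56)` → items = [11, 56].
4. `else` is skipped (an exception was raised).
Result: [11, 56]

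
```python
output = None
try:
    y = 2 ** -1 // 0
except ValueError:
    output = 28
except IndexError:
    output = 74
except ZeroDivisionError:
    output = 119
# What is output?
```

Step-by-step execution trace:
1. `y = 2 ** -1 // 0` raises ZeroDivisionError.
2. `except ValueError` does not match ZeroDivisionError; skipped.
3. `except IndexError` does not match ZeroDivisionError; skipped.
4. `except ZeroDivisionError` matches → output = 119.
Result: 119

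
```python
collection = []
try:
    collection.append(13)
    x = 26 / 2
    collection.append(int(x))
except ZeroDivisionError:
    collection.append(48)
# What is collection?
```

Step-by-step execution trace:
1. try: `collection.append(13)` → collection = [13].
2. `x = 26 / 2` → x = 13.0. No exception raised.
3. `collection.append(int(x))` → collection = [13, 13].
4. `except ZeroDivisionError` is skipped (no exception was raised).
Result: [13, 13]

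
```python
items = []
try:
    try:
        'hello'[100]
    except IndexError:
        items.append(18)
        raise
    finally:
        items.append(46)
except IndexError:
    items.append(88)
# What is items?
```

Step-by-step execution trace:
1. Inner try: `'hello'[100]` raises IndexError.
2. Inner `except IndexError` matches → `items.append(18)` → items = [18].
3. bare `raise` re-raises IndexError.
4. Inner `finally` runs during unwinding: `items.append(46)` → items = [18, 46].
5. Outer `except IndexError` matches → `items.append(88)` → items = [18, 46, 88].
Result: [18, 46, 88]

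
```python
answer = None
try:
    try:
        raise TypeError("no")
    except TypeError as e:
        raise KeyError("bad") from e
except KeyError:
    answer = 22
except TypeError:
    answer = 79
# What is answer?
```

Step-by-step execution trace:
1. Inner try raises TypeError; inner `except TypeError as e` catches it.
2. `raise KeyError(...) from e` raises KeyError (TypeError is attached as __cause__, but only KeyError is active).
3. Outer `except KeyError` matches → answer = 22.
4. `except TypeError` is not reached.
Result: 22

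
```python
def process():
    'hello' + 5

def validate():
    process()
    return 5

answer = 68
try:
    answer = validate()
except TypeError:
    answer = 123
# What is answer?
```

Step-by-step execution trace:
1. answer starts at 68.
2. try: `validate()` calls `process()`.
3. `process()` evaluates `'hello' + 5`, which raises TypeError; it propagates through validate (uncaught).
4. `return 5` in validate is not reached; the assignment to answer does not complete.
5. `except TypeError` matches → answer = 123.
Result: 123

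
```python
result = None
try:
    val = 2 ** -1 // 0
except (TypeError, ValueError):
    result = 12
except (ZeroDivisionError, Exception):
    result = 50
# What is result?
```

Step-by-step execution trace:
1. `val = 2 ** -1 // 0` raises ZeroDivisionError.
2. `except (TypeError, ValueError)` does not match ZeroDivisionError; skipped.
3. `except (ZeroDivisionError, Exception)` matches (ZeroDivisionError is in the tuple) → result = 50.
Result: 50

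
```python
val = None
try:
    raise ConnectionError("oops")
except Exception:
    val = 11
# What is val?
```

Step-by-step execution trace:
1. `raise ConnectionError(...)` raises ConnectionError.
2. `except Exception` matches (ConnectionError is a subclass of Exception) → val = 11.
Result: 11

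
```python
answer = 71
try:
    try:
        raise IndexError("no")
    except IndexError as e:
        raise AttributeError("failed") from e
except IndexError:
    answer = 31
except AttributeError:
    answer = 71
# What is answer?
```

Step-by-step execution trace:
1. Inner try raises IndexError; inner `except IndexError as e` catches it.
2. `raise AttributeError(...) from e` raises AttributeError (IndexError is attached as __cause__, but only AttributeError is active).
3. Outer `except IndexError` does not match AttributeError; skipped.
4. Outer `except AttributeError` matches → answer = 71.
Result: 71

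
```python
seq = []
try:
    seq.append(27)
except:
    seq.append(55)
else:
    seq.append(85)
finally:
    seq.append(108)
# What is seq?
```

Step-by-step execution trace:
1. try: `seq.append(27)` → seq = [27]. No exception raised.
2. `except` is skipped.
3. `else` runs: `seq.append(85)` → seq = [27, 85].
4. `finally` always runs: `seq.append(108)` → seq = [27, 85, 108].
Result: [27, 85, 108]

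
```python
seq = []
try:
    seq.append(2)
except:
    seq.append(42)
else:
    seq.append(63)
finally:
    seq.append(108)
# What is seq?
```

Step-by-step execution trace:
1. try: `seq.append(2)` → seq = [2]. No exception raised.
2. `except` is skipped.
3. `else` runs: `seq.append(63)` → seq = [2, 63].
4. `finally` always runs: `seq.append(108)` → seq = [2, 63, 108].
Result: [2, 63, 108]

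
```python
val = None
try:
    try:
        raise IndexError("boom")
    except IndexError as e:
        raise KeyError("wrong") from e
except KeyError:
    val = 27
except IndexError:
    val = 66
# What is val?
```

Step-by-step execution trace:
1. Inner try raises IndexError; inner `except IndexError as e` catches it.
2. `raise KeyError(...) from e` raises KeyError (IndexError is attached as __cause__, but only KeyError is active).
3. Outer `except KeyError` matches → val = 27.
4. `except IndexError` is not reached.
Result: 27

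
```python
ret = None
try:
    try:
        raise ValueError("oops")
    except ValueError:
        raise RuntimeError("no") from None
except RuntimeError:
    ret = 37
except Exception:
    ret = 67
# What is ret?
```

Step-by-step execution trace:
1. Inner try raises ValueError; inner `except ValueError` catches it.
2. `raise RuntimeError(...) from None` raises RuntimeError (from None suppresses __context__, but the active exception is still RuntimeError).
3. Outer `except RuntimeError` matches → ret = 37.
4. `except Exception` is not reached.
Result: 37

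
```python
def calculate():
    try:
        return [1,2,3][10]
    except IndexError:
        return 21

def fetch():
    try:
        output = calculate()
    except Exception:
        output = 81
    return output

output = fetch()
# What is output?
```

Step-by-step execution trace:
1. `fetch()` calls `calculate()`.
2. In calculate: `[1,2,3][10]` raises IndexError; `except IndexError` catches it → returns 21.
3. In fetch: `output = calculate()` → output = 21. No exception reaches fetch.
4. `except Exception` is skipped; fetch returns 21.
5. output = 21.
Result: 21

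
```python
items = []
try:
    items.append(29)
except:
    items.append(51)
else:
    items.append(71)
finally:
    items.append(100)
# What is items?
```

Step-by-step execution trace:
1. try: `items.append(29)` → items = [29]. No exception raised.
2. `except` is skipped.
3. `else` runs: `items.append(71)` → items = [29, 71].
4. `finally` always runs: `items.append(100)` → items = [29, 71, 100].
Result: [29, 71, 100]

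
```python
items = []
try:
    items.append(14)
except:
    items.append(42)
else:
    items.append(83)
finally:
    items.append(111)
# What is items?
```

Step-by-step execution trace:
1. try: `items.append(14)` → items = [14]. No exception raised.
2. `except` is skipped.
3. `else` runs: `items.append(83)` → items = [14, 83].
4. `finally` always runs: `items.append(111)` → items = [14, 83, 111].
Result: [14, 83, 111]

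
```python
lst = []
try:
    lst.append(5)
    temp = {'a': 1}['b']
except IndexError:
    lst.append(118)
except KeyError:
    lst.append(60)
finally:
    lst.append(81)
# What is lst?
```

Step-by-step execution trace:
1. try: `lst.append(5)` → lst = [5].
2. `temp = {'a': 1}['b']` raises KeyError.
3. `except IndexError` does not match KeyError; skipped.
4. `except KeyError` matches → `lst.append(60)` → lst = [5, 60].
5. finally always runs: `lst.append(81)` → lst = [5, 60, 81].
Result: [5, 60, 81]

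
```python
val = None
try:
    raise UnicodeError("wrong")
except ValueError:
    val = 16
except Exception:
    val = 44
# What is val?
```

Step-by-step execution trace:
1. `raise UnicodeError(...)` raises UnicodeError.
2. `except ValueError` matches (UnicodeError is a subclass of ValueError) → val = 16.
3. `except Exception` is not reached.
Result: 16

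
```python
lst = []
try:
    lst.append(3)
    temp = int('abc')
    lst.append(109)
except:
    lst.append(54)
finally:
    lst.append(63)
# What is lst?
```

Step-by-step execution trace:
1. try: `lst.append(3)` → lst = [3].
2. `temp = int('abc')` raises ValueError; `lst.append(109)` is not reached.
3. bare `except` matches → `lst.append(54)` → lst = [3, 54].
4. finally always runs: `lst.append(63)` → lst = [3, 54, 63].
Result: [3, 54, 63]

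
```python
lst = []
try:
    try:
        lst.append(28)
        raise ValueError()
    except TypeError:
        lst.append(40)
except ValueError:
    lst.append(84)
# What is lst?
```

Step-by-step execution trace:
1. Inner try: `lst.append(28)` → lst = [28].
2. `raise ValueError()` raises ValueError.
3. Inner `except TypeError` does not match ValueError; exception propagates to outer try.
4. Outer `except ValueError` matches → `lst.append(84)` → lst = [28, 84].
Result: [28, 84]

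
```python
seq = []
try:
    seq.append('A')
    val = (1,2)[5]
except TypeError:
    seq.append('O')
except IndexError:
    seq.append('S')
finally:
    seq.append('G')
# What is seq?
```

Step-by-step execution trace:
1. try: `seq.append('A')` → seq = ['A'].
2. `val = (1,2)[5]` raises IndexError.
3. `except TypeError` does not match IndexError; skipped.
4. `except IndexError` matches → `seq.append('S')` → seq = ['A', 'S'].
5. finally always runs: `seq.append('G')` → seq = ['A', 'S', 'G'].
Result: ['A', 'S', 'G']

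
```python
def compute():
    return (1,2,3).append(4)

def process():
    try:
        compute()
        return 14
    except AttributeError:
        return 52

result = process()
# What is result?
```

Step-by-step execution trace:
1. `process()` calls `compute()`.
2. `compute()` evaluates `(1,2,3).append(4)`, which raises AttributeError; it propagates to the caller.
3. `return 14` is not reached.
4. `except AttributeError` in process matches → returns 52.
5. result = 52.
Result: 52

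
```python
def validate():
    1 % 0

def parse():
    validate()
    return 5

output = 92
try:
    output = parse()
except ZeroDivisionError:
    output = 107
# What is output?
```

Step-by-step execution trace:
1. output starts at 92.
2. try: `parse()` calls `validate()`.
3. `validate()` evaluates `1 % 0`, which raises ZeroDivisionError; it propagates through parse (uncaught).
4. `return 5` in parse is not reached; the assignment to output does not complete.
5. `except ZeroDivisionError` matches → output = 107.
Result: 107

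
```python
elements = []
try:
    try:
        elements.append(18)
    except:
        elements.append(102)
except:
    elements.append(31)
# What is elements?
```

Step-by-step execution trace:
1. Inner try: `elements.append(18)` → elements = [18]. No exception raised.
2. Inner `except` is skipped.
3. Inner try completes normally; outer `except` is skipped.
Result: [18]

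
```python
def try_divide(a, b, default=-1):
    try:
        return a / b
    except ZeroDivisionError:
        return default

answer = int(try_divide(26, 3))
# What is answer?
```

Step-by-step execution trace:
1. `try_divide(26, 3)` enters try: `return 26 / 3` → returns 8.666666666666666. No exception raised.
2. `except ZeroDivisionError` is skipped.
3. `int(8.666666666666666)` → 8 → answer = 8.
Result: 8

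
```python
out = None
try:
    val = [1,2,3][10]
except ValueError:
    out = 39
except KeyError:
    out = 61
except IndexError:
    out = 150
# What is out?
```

Step-by-step execution trace:
1. `val = [1,2,3][10]` raises IndexError.
2. `except ValueError` does not match IndexError; skipped.
3. `except KeyError` does not match IndexError; skipped.
4. `except IndexError` matches → out = 150.
Result: 150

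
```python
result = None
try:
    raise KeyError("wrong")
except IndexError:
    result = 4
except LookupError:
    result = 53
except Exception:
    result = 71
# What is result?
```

Step-by-step execution trace:
1. `raise KeyError(...)` raises KeyError.
2. `except IndexError` does not match (KeyError is not a subclass of IndexError); skipped.
3. `except LookupError` matches (KeyError is a subclass of LookupError) → result = 53.
4. `except Exception` is not reached.
Result: 53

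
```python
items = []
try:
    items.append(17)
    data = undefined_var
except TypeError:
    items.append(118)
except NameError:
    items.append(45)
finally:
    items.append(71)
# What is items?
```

Step-by-step execution trace:
1. try: `items.append(17)` → items = [17].
2. `data = undefined_var` raises NameError.
3. `except TypeError` does not match NameError; skipped.
4. `except NameError` matches → `items.append(45)` → items = [17, 45].
5. finally always runs: `items.append(71)` → items = [17, 45, 71].
Result: [17, 45, 71]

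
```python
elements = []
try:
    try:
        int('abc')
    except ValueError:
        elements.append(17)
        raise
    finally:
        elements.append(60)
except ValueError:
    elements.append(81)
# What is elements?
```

Step-by-step execution trace:
1. Inner try: `int('abc')` raises ValueError.
2. Inner `except ValueError` matches → `elements.append(17)` → elements = [17].
3. bare `raise` re-raises ValueError.
4. Inner `finally` runs during unwinding: `elements.append(60)` → elements = [17, 60].
5. Outer `except ValueError` matches → `elements.append(81)` → elements = [17, 60, 81].
Result: [17, 60, 81]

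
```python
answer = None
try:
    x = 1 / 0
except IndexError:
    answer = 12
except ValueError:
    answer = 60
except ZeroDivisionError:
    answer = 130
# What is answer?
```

Step-by-step execution trace:
1. `x = 1 / 0` raises ZeroDivisionError.
2. `except IndexError` does not match ZeroDivisionError; skipped.
3. `except ValueError` does not match ZeroDivisionError; skipped.
4. `except ZeroDivisionError` matches → answer = 130.
Result: 130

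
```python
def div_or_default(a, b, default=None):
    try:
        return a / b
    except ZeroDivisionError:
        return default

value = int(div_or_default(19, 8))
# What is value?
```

Step-by-step execution trace:
1. `div_or_default(19, 8)` enters try: `return 19 / 8` → returns 2.375. No exception raised.
2. `except ZeroDivisionError` is skipped.
3. `int(2.375)` → 2 → value = 2.
Result: 2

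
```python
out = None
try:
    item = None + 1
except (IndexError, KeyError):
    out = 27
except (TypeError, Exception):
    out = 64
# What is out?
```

Step-by-step execution trace:
1. `item = None + 1` raises TypeError.
2. `except (IndexError, KeyError)` does not match TypeError; skipped.
3. `except (TypeError, Exception)` matches (TypeError is in the tuple) → out = 64.
Result: 64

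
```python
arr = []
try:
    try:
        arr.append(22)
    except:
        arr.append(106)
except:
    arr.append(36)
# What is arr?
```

Step-by-step execution trace:
1. Inner try: `arr.append(22)` → arr = [22]. No exception raised.
2. Inner `except` is skipped.
3. Inner try completes normally; outer `except` is skipped.
Result: [22]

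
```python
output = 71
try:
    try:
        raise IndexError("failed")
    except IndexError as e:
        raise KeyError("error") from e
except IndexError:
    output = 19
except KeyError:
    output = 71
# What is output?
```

Step-by-step execution trace:
1. Inner try raises IndexError; inner `except IndexError as e` catches it.
2. `raise KeyError(...) from e` raises KeyError (IndexError is attached as __cause__, but only KeyError is active).
3. Outer `except IndexError` does not match KeyError; skipped.
4. Outer `except KeyError` matches → output = 71.
Result: 71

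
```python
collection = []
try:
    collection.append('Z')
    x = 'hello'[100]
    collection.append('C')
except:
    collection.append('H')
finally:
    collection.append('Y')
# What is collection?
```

Step-by-step execution trace:
1. try: `collection.append('Z')` → collection = ['Z'].
2. `x = 'hello'[100]` raises IndexError; `collection.append('C')` is not reached.
3. bare `except` matches → `collection.append('H')` → collection = ['Z', 'H'].
4. finally always runs: `collection.append('Y')` → collection = ['Z', 'H', 'Y'].
Result: ['Z', 'H', 'Y']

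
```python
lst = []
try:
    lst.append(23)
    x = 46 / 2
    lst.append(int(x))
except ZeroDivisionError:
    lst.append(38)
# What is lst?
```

Step-by-step execution trace:
1. try: `lst.append(23)` → lst = [23].
2. `x = 46 / 2` → x = 23.0. No exception raised.
3. `lst.append(int(x))` → lst = [23, 23].
4. `except ZeroDivisionError` is skipped (no exception was raised).
Result: [23, 23]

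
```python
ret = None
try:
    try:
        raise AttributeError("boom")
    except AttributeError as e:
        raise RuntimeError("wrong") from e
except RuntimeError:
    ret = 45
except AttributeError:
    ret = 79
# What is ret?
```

Step-by-step execution trace:
1. Inner try raises AttributeError; inner `except AttributeError as e` catches it.
2. `raise RuntimeError(...) from e` raises RuntimeError (AttributeError is attached as __cause__, but only RuntimeError is active).
3. Outer `except RuntimeError` matches → ret = 45.
4. `except AttributeError` is not reached.
Result: 45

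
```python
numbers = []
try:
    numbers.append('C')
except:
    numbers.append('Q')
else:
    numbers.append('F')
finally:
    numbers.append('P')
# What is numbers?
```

Step-by-step execution trace:
1. try: `numbers.append('C')` → numbers = ['C']. No exception raised.
2. `except` is skipped.
3. `else` runs: `numbers.append('F')` → numbers = ['C', 'F'].
4. `finally` always runs: `numbers.append('P')` → numbers = ['C', 'F', 'P'].
Result: ['C', 'F', 'P']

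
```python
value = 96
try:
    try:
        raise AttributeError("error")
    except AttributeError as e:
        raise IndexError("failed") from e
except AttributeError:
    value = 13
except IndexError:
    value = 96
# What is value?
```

Step-by-step execution trace:
1. Inner try raises AttributeError; inner `except AttributeError as e` catches it.
2. `raise IndexError(...) from e` raises IndexError (AttributeError is attached as __cause__, but only IndexError is active).
3. Outer `except AttributeError` does not match IndexError; skipped.
4. Outer `except IndexError` matches → value = 96.
Result: 96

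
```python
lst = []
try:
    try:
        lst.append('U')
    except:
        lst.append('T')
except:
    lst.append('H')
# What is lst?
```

Step-by-step execution trace:
1. Inner try: `lst.append('U')` → lst = ['U']. No exception raised.
2. Inner `except` is skipped.
3. Inner try completes normally; outer `except` is skipped.
Result: ['U']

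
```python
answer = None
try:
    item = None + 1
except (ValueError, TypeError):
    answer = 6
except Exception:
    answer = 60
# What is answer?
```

Step-by-step execution trace:
1. `item = None + 1` raises TypeError.
2. `except (ValueError, TypeError)` matches (TypeError is in the tuple) → answer = 6.
3. `except Exception` is not reached.
Result: 6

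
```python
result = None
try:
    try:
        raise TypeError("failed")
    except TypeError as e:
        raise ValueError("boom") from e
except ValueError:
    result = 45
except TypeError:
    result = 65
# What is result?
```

Step-by-step execution trace:
1. Inner try raises TypeError; inner `except TypeError as e` catches it.
2. `raise ValueError(...) from e` raises ValueError (TypeError is attached as __cause__, but only ValueError is active).
3. Outer `except ValueError` matches → result = 45.
4. `except TypeError` is not reached.
Result: 45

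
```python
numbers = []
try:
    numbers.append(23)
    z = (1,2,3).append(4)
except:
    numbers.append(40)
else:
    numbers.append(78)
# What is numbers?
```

Step-by-step execution trace:
1. try: `numbers.append(23)` → numbers = [23].
2. `z = (1,2,3).append(4)` raises AttributeError.
3. bare `except` matches → `numbers.append(40)` → numbers = [23, 40].
4. `else` is skipped (an exception was raised).
Result: [23, 40]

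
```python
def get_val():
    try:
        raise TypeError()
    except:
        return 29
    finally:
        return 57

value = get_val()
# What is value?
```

Step-by-step execution trace:
1. `get_val()` enters try: `raise TypeError()` raises TypeError.
2. bare `except` matches → `return 29` sets pending return value 29.
3. Before returning, `finally: return 57` runs and overrides the pending return.
4. get_val() returns 57 → value = 57.
Result: 57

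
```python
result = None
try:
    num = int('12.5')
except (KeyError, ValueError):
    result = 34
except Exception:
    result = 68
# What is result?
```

Step-by-step execution trace:
1. `num = int('12.5')` raises ValueError.
2. `except (KeyError, ValueError)` matches (ValueError is in the tuple) → result = 34.
3. `except Exception` is not reached.
Result: 34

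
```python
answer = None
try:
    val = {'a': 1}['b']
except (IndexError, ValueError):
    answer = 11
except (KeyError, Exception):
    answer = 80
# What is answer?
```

Step-by-step execution trace:
1. `val = {'a': 1}['b']` raises KeyError.
2. `except (IndexError, ValueError)` does not match KeyError; skipped.
3. `except (KeyError, Exception)` matches (KeyError is in the tuple) → answer = 80.
Result: 80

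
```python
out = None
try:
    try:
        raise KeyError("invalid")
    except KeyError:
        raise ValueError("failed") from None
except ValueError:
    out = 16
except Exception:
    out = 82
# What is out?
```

Step-by-step execution trace:
1. Inner try raises KeyError; inner `except KeyError` catches it.
2. `raise ValueError(...) from None` raises ValueError (from None suppresses __context__, but the active exception is still ValueError).
3. Outer `except ValueError` matches → out = 16.
4. `except Exception` is not reached.
Result: 16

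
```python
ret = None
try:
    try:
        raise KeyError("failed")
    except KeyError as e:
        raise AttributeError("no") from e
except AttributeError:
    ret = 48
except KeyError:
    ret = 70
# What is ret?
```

Step-by-step execution trace:
1. Inner try raises KeyError; inner `except KeyError as e` catches it.
2. `raise AttributeError(...) from e` raises AttributeError (KeyError is attached as __cause__, but only AttributeError is active).
3. Outer `except AttributeError` matches → ret = 48.
4. `except KeyError` is not reached.
Result: 48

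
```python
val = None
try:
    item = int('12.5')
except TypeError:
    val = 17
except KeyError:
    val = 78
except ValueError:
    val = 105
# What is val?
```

Step-by-step execution trace:
1. `item = int('12.5')` raises ValueError.
2. `except TypeError` does not match ValueError; skipped.
3. `except KeyError` does not match ValueError; skipped.
4. `except ValueError` matches → val = 105.
Result: 105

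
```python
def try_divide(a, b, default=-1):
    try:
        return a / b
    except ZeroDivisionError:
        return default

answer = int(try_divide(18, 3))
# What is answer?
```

Step-by-step execution trace:
1. `try_divide(18, 3)` enters try: `return 18 / 3` → returns 6.0. No exception raised.
2. `except ZeroDivisionError` is skipped.
3. `int(6.0)` → 6 → answer = 6.
Result: 6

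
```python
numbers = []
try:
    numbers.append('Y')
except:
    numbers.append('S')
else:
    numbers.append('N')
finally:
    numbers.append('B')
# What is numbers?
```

Step-by-step execution trace:
1. try: `numbers.append('Y')` → numbers = ['Y']. No exception raised.
2. `except` is skipped.
3. `else` runs: `numbers.append('N')` → numbers = ['Y', 'N'].
4. `finally` always runs: `numbers.append('B')` → numbers = ['Y', 'N', 'B'].
Result: ['Y', 'N', 'B']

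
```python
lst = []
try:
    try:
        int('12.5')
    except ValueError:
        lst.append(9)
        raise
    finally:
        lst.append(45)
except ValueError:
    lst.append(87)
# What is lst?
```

Step-by-step execution trace:
1. Inner try: `int('12.5')` raises ValueError.
2. Inner `except ValueError` matches → `lst.append(9)` → lst = [9].
3. bare `raise` re-raises ValueError.
4. Inner `finally` runs during unwinding: `lst.append(45)` → lst = [9, 45].
5. Outer `except ValueError` matches → `lst.append(87)` → lst = [9, 45, 87].
Result: [9, 45, 87]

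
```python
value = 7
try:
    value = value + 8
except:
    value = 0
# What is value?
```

Step-by-step execution trace:
1. value starts at 7.
2. try: `value = value + 8` → value = 15. No exception raised.
3. `except` is skipped.
Result: 15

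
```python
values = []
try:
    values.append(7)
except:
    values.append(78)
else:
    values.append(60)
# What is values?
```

Step-by-step execution trace:
1. try: `values.append(7)` → values = [7]. No exception raised.
2. `except` is skipped.
3. `else` runs (try completed without exception): `values.append(60)` → values = [7, 60].
Result: [7, 60]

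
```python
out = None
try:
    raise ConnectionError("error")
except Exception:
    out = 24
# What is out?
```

Step-by-step execution trace:
1. `raise ConnectionError(...)` raises ConnectionError.
2. `except Exception` matches (ConnectionError is a subclass of Exception) → out = 24.
Result: 24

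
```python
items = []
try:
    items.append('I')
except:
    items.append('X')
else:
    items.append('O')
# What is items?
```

Step-by-step execution trace:
1. try: `items.append('I')` → items = ['I']. No exception raised.
2. `except` is skipped.
3. `else` runs (try completed without exception): `items.append('O')` → items = ['I', 'O'].
Result: ['I', 'O']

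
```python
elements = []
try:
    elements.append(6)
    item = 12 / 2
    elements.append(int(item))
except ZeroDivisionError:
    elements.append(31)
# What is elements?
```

Step-by-step execution trace:
1. try: `elements.append(6)` → elements = [6].
2. `item = 12 / 2` → item = 6.0. No exception raised.
3. `elements.append(int(item))` → elements = [6, 6].
4. `except ZeroDivisionError` is skipped (no exception was raised).
Result: [6, 6]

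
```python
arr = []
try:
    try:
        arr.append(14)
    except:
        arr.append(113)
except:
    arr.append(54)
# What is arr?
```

Step-by-step execution trace:
1. Inner try: `arr.append(14)` → arr = [14]. No exception raised.
2. Inner `except` is skipped.
3. Inner try completes normally; outer `except` is skipped.
Result: [14]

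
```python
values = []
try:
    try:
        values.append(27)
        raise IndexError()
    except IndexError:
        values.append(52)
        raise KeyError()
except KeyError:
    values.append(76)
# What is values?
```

Step-by-step execution trace:
1. Inner try: `values.append(27)` → values = [27].
2. `raise IndexError()` raises IndexError.
3. Inner `except IndexError` matches → `values.append(52)` → values = [27, 52].
4. `raise KeyError()` raises KeyError; propagates to outer try.
5. Outer `except KeyError` matches → `values.append(76)` → values = [27, 52, 76].
Result: [27, 52, 76]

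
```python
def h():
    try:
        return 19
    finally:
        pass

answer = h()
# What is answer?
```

Step-by-step execution trace:
1. `h()` enters try: `return 19` sets pending return value 19.
2. Before returning, `finally: pass` runs (no effect).
3. h() returns 19 → answer = 19.
Result: 19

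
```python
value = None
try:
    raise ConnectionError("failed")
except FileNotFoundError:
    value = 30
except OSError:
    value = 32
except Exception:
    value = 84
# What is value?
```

Step-by-step execution trace:
1. `raise ConnectionError(...)` raises ConnectionError.
2. `except FileNotFoundError` does not match (ConnectionError is not a subclass of FileNotFoundError); skipped.
3. `except OSError` matches (ConnectionError is a subclass of OSError) → value = 32.
4. `except Exception` is not reached.
Result: 32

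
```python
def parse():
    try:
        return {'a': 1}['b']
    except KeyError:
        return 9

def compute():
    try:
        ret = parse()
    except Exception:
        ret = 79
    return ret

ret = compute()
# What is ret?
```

Step-by-step execution trace:
1. `compute()` calls `parse()`.
2. In parse: `{'a': 1}['b']` raises KeyError; `except KeyError` catches it → returns 9.
3. In compute: `ret = parse()` → ret = 9. No exception reaches compute.
4. `except Exception` is skipped; compute returns 9.
5. ret = 9.
Result: 9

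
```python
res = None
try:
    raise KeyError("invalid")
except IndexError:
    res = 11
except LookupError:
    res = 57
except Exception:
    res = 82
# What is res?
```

Step-by-step execution trace:
1. `raise KeyError(...)` raises KeyError.
2. `except IndexError` does not match (KeyError is not a subclass of IndexError); skipped.
3. `except LookupError` matches (KeyError is a subclass of LookupError) → res = 57.
4. `except Exception` is not reached.
Result: 57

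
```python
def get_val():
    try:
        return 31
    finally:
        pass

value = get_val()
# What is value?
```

Step-by-step execution trace:
1. `get_val()` enters try: `return 31` sets pending return value 31.
2. Before returning, `finally: pass` runs (no effect).
3. get_val() returns 31 → value = 31.
Result: 31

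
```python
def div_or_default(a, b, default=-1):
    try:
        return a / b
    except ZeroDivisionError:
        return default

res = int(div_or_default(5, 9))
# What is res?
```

Step-by-step execution trace:
1. `div_or_default(5, 9)` enters try: `return 5 / 9` → returns 0.5555555555555556. No exception raised.
2. `except ZeroDivisionError` is skipped.
3. `int(0.5555555555555556)` → 0 → res = 0.
Result: 0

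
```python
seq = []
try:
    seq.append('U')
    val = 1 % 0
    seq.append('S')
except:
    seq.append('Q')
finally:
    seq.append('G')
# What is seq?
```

Step-by-step execution trace:
1. try: `seq.append('U')` → seq = ['U'].
2. `val = 1 % 0` raises ZeroDivisionError; `seq.append('S')` is not reached.
3. bare `except` matches → `seq.append('Q')` → seq = ['U', 'Q'].
4. finally always runs: `seq.append('G')` → seq = ['U', 'Q', 'G'].
Result: ['U', 'Q', 'G']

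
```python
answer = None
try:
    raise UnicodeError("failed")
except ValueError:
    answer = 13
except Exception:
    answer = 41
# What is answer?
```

Step-by-step execution trace:
1. `raise UnicodeError(...)` raises UnicodeError.
2. `except ValueError` matches (UnicodeError is a subclass of ValueError) → answer = 13.
3. `except Exception` is not reached.
Result: 13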